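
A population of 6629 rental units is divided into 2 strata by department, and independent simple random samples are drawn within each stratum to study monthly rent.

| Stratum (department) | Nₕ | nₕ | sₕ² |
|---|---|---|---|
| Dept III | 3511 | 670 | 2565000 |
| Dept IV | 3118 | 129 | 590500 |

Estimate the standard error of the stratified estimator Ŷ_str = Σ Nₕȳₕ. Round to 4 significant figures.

Var(Ŷ_str) = Σₕ Nₕ²(1 − fₕ)sₕ²/nₕ.
Dept III: 3511²·(1 − 670/3511)·2565000/670 = 3.818692 × 10^10.
Dept IV: 3118²·(1 − 129/3118)·590500/129 = 4.2661117 × 10^10.
Sum = 8.0848037 × 10^10.
SE = √(8.0848037 × 10^10) = 284300.

284300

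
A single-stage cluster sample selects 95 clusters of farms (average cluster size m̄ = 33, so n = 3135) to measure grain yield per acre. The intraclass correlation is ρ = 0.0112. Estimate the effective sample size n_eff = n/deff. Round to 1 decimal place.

deff = 1 + (33 − 1)·0.0112 = 1 + 0.3584 = 1.3584.
n_eff = 3135 / 1.3584 = 2307.9.

2307.9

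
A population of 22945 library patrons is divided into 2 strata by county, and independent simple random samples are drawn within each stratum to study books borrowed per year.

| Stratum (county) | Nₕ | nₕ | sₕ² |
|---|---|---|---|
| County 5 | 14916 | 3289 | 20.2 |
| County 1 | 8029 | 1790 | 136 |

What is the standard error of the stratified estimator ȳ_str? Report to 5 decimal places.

0.09619

Var(ȳ_str) = Σₕ Wₕ²(1 − fₕ)sₕ²/nₕ with Wₕ = Nₕ/N, N = 22945.
County 5: Wₕ = 0.65007627; term = 0.65007627²·(1 − 0.22050147)·20.2/3289 = 0.0020231655.
County 1: Wₕ = 0.34992373; term = 0.34992373²·(1 − 0.22294184)·136/1790 = 0.0072291327.
Sum = 0.0092522982.
SE = √(0.0092522982) = 0.09619.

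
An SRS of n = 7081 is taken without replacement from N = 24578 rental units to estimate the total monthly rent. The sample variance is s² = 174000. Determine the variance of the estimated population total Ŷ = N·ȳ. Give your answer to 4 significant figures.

Var(Ŷ) = N²·Var(ȳ) = N²·(1 − n/N)·s²/n.
f = 7081/24578 = 0.28810318; Var(ȳ) = 0.71189682·174000/7081 = 17.493298.
Var(Ŷ) = 24578² · 17.493298 = 1.0567318 × 10^10.

1.057 × 10^10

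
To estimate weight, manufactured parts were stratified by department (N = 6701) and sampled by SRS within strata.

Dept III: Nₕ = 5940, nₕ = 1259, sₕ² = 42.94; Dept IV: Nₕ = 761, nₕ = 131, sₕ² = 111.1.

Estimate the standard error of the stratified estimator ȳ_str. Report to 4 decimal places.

Var(ȳ_str) = Σₕ Wₕ²(1 − fₕ)sₕ²/nₕ with Wₕ = Nₕ/N, N = 6701.
Dept III: Wₕ = 0.88643486; term = 0.88643486²·(1 − 0.21195286)·42.94/1259 = 0.021119428.
Dept IV: Wₕ = 0.11356514; term = 0.11356514²·(1 − 0.17214192)·111.1/131 = 0.0090550058.
Sum = 0.030174434.
SE = √(0.030174434) = 0.1737.

0.1737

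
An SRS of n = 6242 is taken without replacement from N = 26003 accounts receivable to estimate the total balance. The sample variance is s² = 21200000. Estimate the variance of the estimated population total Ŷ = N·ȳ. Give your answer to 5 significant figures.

1.7452 × 10^12

Var(Ŷ) = N²·Var(ȳ) = N²·(1 − n/N)·s²/n.
f = 6242/26003 = 0.24004923; Var(ȳ) = 0.75995077·21200000/6242 = 2581.0568.
Var(Ŷ) = 26003² · 2581.0568 = 1.7451971 × 10^12.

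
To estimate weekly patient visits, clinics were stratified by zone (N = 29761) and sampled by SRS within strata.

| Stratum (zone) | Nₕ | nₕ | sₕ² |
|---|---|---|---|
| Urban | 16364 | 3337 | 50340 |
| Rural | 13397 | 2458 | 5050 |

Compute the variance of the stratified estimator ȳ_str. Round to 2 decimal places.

Var(ȳ_str) = Σₕ Wₕ²(1 − fₕ)sₕ²/nₕ with Wₕ = Nₕ/N, N = 29761.
Urban: Wₕ = 0.54984712; term = 0.54984712²·(1 − 0.20392325)·50340/3337 = 3.6307458.
Rural: Wₕ = 0.45015288; term = 0.45015288²·(1 − 0.18347391)·5050/2458 = 0.33993794.
Sum = 3.9706837.

3.97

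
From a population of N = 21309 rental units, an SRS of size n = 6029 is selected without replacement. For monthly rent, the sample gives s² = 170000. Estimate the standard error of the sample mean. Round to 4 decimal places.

4.4966

Under SRS without replacement, Var(ȳ) = (1 − f)·s²/n with f = n/N = 6029/21309 = 0.28293209.
Var(ȳ) = (1 − 0.28293209)·170000/6029 = 0.71706791·28.197048 = 20.219198.
SE(ȳ) = √(20.219198) = 4.4966.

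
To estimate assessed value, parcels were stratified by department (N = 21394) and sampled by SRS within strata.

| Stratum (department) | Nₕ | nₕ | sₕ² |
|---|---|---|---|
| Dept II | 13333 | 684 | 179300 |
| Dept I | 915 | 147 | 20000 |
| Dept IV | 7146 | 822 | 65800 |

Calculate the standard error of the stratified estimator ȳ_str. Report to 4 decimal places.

10.2323

Var(ȳ_str) = Σₕ Wₕ²(1 − fₕ)sₕ²/nₕ with Wₕ = Nₕ/N, N = 21394.
Dept II: Wₕ = 0.62321212; term = 0.62321212²·(1 − 0.05130128)·179300/684 = 96.588245.
Dept I: Wₕ = 0.04276900; term = 0.04276900²·(1 − 0.16065574)·20000/147 = 0.2088868.
Dept IV: Wₕ = 0.33401888; term = 0.33401888²·(1 − 0.11502939)·65800/822 = 7.9036002.
Sum = 104.70073.
SE = √(104.70073) = 10.2323.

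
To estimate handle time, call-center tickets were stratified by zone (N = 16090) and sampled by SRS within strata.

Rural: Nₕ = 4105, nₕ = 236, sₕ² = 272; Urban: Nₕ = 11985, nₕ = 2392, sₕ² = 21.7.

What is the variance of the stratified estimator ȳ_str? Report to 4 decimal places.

Var(ȳ_str) = Σₕ Wₕ²(1 − fₕ)sₕ²/nₕ with Wₕ = Nₕ/N, N = 16090.
Rural: Wₕ = 0.25512741; term = 0.25512741²·(1 − 0.05749086)·272/236 = 0.070706071.
Urban: Wₕ = 0.74487259; term = 0.74487259²·(1 − 0.19958281)·21.7/2392 = 0.0040288301.
Sum = 0.074734901.

0.0747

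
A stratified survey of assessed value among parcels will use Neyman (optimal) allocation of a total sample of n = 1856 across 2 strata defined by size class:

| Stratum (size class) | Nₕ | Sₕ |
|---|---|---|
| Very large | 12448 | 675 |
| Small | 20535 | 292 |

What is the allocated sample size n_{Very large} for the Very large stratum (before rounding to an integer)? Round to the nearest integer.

Neyman allocation: nₕ = n·NₕSₕ / Σⱼ NⱼSⱼ.
Σ NⱼSⱼ = 12448·675 + 20535·292 = 1.439862 × 10^7.
n_{Very large} = 1856·12448·675 / (1.439862 × 10^7) = 1083.

1083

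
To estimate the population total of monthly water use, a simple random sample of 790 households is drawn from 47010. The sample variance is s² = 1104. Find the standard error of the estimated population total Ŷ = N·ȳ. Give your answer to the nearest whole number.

55104

Var(Ŷ) = N²·Var(ȳ) = N²·(1 − n/N)·s²/n.
f = 790/47010 = 0.01680494; Var(ȳ) = 0.98319506·1104/790 = 1.373984.
Var(Ŷ) = 47010² · 1.373984 = 3.0364223 × 10^9.
SE(Ŷ) = √(3.0364223 × 10^9) = 55104.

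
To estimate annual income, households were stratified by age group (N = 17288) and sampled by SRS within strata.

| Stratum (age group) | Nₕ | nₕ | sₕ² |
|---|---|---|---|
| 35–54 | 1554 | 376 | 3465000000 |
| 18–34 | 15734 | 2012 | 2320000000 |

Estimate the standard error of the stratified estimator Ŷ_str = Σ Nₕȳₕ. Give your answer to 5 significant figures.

Var(Ŷ_str) = Σₕ Nₕ²(1 − fₕ)sₕ²/nₕ.
35–54: 1554²·(1 − 376/1554)·3465000000/376 = 1.6869869 × 10^13.
18–34: 15734²·(1 − 2012/15734)·2320000000/2012 = 2.4895254 × 10^14.
Sum = 2.6582241 × 10^14.
SE = √(2.6582241 × 10^14) = 1.6304 × 10^7.

1.6304 × 10^7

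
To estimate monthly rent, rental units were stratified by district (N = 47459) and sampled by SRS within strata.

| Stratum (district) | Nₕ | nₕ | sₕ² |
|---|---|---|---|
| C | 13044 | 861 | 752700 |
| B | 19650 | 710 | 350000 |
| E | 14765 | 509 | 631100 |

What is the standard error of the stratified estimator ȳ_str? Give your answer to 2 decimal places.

Var(ȳ_str) = Σₕ Wₕ²(1 − fₕ)sₕ²/nₕ with Wₕ = Nₕ/N, N = 47459.
C: Wₕ = 0.27484776; term = 0.27484776²·(1 − 0.06600736)·752700/861 = 61.680322.
B: Wₕ = 0.41404159; term = 0.41404159²·(1 − 0.03613232)·350000/710 = 81.454496.
E: Wₕ = 0.31111064; term = 0.31111064²·(1 − 0.03447342)·631100/509 = 115.8709.
Sum = 259.00572.
SE = √(259.00572) = 16.09.

16.09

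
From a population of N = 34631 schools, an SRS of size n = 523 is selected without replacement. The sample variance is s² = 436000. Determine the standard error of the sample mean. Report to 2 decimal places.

28.65

Under SRS without replacement, Var(ȳ) = (1 − f)·s²/n with f = n/N = 523/34631 = 0.01510208.
Var(ȳ) = (1 − 0.01510208)·436000/523 = 0.98489792·833.65201 = 821.06213.
SE(ȳ) = √(821.06213) = 28.65.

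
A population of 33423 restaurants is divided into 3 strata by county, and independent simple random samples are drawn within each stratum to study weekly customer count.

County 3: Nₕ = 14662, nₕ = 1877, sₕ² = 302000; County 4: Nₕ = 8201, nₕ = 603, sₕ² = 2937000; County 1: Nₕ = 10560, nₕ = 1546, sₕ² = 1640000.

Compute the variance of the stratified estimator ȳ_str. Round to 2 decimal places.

Var(ȳ_str) = Σₕ Wₕ²(1 − fₕ)sₕ²/nₕ with Wₕ = Nₕ/N, N = 33423.
County 3: Wₕ = 0.43867995; term = 0.43867995²·(1 − 0.12801801)·302000/1877 = 26.998881.
County 4: Wₕ = 0.24536995; term = 0.24536995²·(1 − 0.07352762)·2937000/603 = 271.68263.
County 1: Wₕ = 0.31595009; term = 0.31595009²·(1 − 0.14640152)·1640000/1546 = 90.390955.
Sum = 389.07247.

389.07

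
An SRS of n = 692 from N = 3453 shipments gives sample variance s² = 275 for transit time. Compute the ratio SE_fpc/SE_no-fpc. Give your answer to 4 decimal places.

0.8942

f = n/N = 692/3453 = 0.20040544.
SE_no-fpc = √(s²/n) = 0.63039578; SE_fpc = √((1−f)s²/n) = 0.56370023.
Ratio = √(1−f) = 0.89420051.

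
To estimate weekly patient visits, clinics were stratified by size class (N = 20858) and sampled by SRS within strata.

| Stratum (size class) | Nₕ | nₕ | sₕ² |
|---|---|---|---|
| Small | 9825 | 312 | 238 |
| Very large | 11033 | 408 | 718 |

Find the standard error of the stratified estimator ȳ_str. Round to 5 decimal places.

0.79879

Var(ȳ_str) = Σₕ Wₕ²(1 − fₕ)sₕ²/nₕ with Wₕ = Nₕ/N, N = 20858.
Small: Wₕ = 0.47104229; term = 0.47104229²·(1 − 0.03175573)·238/312 = 0.16388043.
Very large: Wₕ = 0.52895771; term = 0.52895771²·(1 − 0.03697997)·718/408 = 0.47417812.
Sum = 0.63805855.
SE = √(0.63805855) = 0.79879.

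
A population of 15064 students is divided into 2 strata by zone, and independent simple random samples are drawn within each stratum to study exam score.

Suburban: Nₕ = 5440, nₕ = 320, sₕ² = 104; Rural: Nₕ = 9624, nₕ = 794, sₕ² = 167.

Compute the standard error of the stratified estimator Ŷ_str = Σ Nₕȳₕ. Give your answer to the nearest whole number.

5189

Var(Ŷ_str) = Σₕ Nₕ²(1 − fₕ)sₕ²/nₕ.
Suburban: 5440²·(1 − 320/5440)·104/320 = 9.05216 × 10^6.
Rural: 9624²·(1 − 794/9624)·167/794 = 1.787361 × 10^7.
Sum = 2.692577 × 10^7.
SE = √(2.692577 × 10^7) = 5189.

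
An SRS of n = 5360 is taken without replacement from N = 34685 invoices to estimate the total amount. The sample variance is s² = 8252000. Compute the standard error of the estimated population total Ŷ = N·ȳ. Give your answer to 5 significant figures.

Var(Ŷ) = N²·Var(ȳ) = N²·(1 − n/N)·s²/n.
f = 5360/34685 = 0.15453366; Var(ȳ) = 0.84546634·8252000/5360 = 1301.6396.
Var(Ŷ) = 34685² · 1301.6396 = 1.5659365 × 10^12.
SE(Ŷ) = √(1.5659365 × 10^12) = 1.2514 × 10^6.

1.2514 × 10^6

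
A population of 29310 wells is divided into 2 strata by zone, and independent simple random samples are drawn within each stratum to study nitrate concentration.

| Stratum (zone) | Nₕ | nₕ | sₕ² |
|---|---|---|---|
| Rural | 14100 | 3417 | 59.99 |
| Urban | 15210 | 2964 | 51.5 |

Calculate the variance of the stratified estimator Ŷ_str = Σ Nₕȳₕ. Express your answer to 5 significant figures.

5.8808 × 10^6

Var(Ŷ_str) = Σₕ Nₕ²(1 − fₕ)sₕ²/nₕ.
Rural: 14100²·(1 − 3417/14100)·59.99/3417 = 2.6445162 × 10^6.
Urban: 15210²·(1 − 2964/15210)·51.5/2964 = 3.2363278 × 10^6.
Sum = 5.880844 × 10^6.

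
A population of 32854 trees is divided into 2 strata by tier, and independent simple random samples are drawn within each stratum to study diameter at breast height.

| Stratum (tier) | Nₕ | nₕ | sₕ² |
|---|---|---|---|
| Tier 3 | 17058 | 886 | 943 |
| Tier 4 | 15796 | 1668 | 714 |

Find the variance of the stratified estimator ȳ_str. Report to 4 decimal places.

Var(ȳ_str) = Σₕ Wₕ²(1 − fₕ)sₕ²/nₕ with Wₕ = Nₕ/N, N = 32854.
Tier 3: Wₕ = 0.51920618; term = 0.51920618²·(1 − 0.05194044)·943/886 = 0.27201528.
Tier 4: Wₕ = 0.48079382; term = 0.48079382²·(1 − 0.10559635)·714/1668 = 0.088502079.
Sum = 0.36051736.

0.3605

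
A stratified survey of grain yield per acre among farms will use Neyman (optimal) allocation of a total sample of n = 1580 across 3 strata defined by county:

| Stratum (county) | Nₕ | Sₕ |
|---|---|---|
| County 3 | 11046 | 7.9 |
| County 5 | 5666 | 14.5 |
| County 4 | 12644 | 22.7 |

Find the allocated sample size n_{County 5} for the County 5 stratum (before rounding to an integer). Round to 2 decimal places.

Neyman allocation: nₕ = n·NₕSₕ / Σⱼ NⱼSⱼ.
Σ NⱼSⱼ = 11046·7.9 + 5666·14.5 + 12644·22.7 = 456439.2.
n_{County 5} = 1580·5666·14.5 / 456439.2 = 284.39.

284.39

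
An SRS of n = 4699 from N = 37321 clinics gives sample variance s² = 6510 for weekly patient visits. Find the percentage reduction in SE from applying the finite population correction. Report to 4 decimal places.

f = n/N = 4699/37321 = 0.12590767.
SE_no-fpc = √(s²/n) = 1.1770306; SE_fpc = √((1−f)s²/n) = 1.1004402.
Ratio = √(1−f) = 0.93492905. Reduction = 100·(1 − 0.93492905) = 6.5071%.

6.5071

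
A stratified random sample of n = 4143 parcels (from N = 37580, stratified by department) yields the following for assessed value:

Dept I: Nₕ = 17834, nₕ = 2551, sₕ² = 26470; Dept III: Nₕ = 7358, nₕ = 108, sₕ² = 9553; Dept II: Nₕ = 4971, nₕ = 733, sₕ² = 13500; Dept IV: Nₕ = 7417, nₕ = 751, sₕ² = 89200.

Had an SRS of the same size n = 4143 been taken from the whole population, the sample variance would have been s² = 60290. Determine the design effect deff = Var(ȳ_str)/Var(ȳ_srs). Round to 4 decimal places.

Var(ȳ_str) = Σ Wₕ²(1−fₕ)sₕ²/nₕ with Wₕ = Nₕ/37580:
  Dept I: (17834/37580)²·(1−2551/17834)·26470/2551 = 2.0025682
  Dept III: (7358/37580)²·(1−108/7358)·9553/108 = 3.341183
  Dept II: (4971/37580)²·(1−733/4971)·13500/733 = 0.27473941
  Dept IV: (7417/37580)²·(1−751/7417)·89200/751 = 4.158196
  → Var(ȳ_str) = 9.7766866.
Var(ȳ_srs) = (1 − 4143/37580)·60290/4143 = 12.947946.
deff = 9.7766866 / 12.947946 = 0.7551.

0.7551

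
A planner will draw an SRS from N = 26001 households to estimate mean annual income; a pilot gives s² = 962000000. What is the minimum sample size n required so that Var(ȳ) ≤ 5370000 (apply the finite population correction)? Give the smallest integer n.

178

Without fpc, n₀ = s²/D = 962000000/5370000 = 179.1434.
With fpc, (1 − n/N)·s²/n ≤ D requires n ≥ n₀/(1 + n₀/N) = 179.1434/(1 + 179.1434/26001) = 177.9176.
Rounding up, n = 178.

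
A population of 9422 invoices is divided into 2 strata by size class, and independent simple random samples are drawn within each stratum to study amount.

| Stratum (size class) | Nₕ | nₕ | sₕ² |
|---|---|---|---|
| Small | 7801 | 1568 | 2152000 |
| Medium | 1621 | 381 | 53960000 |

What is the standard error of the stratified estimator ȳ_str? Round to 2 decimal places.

62.92

Var(ȳ_str) = Σₕ Wₕ²(1 − fₕ)sₕ²/nₕ with Wₕ = Nₕ/N, N = 9422.
Small: Wₕ = 0.82795585; term = 0.82795585²·(1 − 0.20099987)·2152000/1568 = 751.72226.
Medium: Wₕ = 0.17204415; term = 0.17204415²·(1 − 0.23504010)·53960000/381 = 3206.7527.
Sum = 3958.475.
SE = √(3958.475) = 62.92.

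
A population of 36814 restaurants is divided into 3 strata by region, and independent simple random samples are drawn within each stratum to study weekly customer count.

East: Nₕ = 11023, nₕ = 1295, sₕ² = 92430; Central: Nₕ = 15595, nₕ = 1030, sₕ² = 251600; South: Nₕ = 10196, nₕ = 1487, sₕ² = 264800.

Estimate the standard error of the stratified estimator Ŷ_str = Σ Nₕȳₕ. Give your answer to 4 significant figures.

Var(Ŷ_str) = Σₕ Nₕ²(1 − fₕ)sₕ²/nₕ.
East: 11023²·(1 − 1295/11023)·92430/1295 = 7.653614 × 10^9.
Central: 15595²·(1 − 1030/15595)·251600/1030 = 5.5484194 × 10^10.
South: 10196²·(1 − 1487/10196)·264800/1487 = 1.5812667 × 10^10.
Sum = 7.8950475 × 10^10.
SE = √(7.8950475 × 10^10) = 281000.

281000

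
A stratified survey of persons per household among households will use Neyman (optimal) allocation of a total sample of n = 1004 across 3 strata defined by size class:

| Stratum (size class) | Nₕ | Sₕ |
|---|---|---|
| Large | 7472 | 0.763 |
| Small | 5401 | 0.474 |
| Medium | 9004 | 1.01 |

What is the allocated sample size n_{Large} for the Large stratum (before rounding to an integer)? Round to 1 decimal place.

Neyman allocation: nₕ = n·NₕSₕ / Σⱼ NⱼSⱼ.
Σ NⱼSⱼ = 7472·0.763 + 5401·0.474 + 9004·1.01 = 17355.25.
n_{Large} = 1004·7472·0.763 / 17355.25 = 329.8.

329.8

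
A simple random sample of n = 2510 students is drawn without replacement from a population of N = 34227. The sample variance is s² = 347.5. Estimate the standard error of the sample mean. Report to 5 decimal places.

Under SRS without replacement, Var(ȳ) = (1 − f)·s²/n with f = n/N = 2510/34227 = 0.07333392.
Var(ȳ) = (1 − 0.07333392)·347.5/2510 = 0.92666608·0.13844622 = 0.12829341.
SE(ȳ) = √(0.12829341) = 0.35818.

0.35818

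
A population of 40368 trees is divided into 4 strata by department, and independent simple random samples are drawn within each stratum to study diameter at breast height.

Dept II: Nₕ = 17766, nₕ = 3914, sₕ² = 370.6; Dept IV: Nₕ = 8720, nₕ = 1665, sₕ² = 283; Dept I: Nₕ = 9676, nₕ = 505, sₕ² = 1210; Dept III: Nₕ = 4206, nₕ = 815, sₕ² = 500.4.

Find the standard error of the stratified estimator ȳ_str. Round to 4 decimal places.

Var(ȳ_str) = Σₕ Wₕ²(1 − fₕ)sₕ²/nₕ with Wₕ = Nₕ/N, N = 40368.
Dept II: Wₕ = 0.44010107; term = 0.44010107²·(1 − 0.22030845)·370.6/3914 = 0.014299217.
Dept IV: Wₕ = 0.21601268; term = 0.21601268²·(1 − 0.19094037)·283/1665 = 0.0064166926.
Dept I: Wₕ = 0.23969481; term = 0.23969481²·(1 − 0.05219099)·1210/505 = 0.13047643.
Dept III: Wₕ = 0.10419144; term = 0.10419144²·(1 − 0.19377080)·500.4/815 = 0.0053738097.
Sum = 0.15656615.
SE = √(0.15656615) = 0.3957.

0.3957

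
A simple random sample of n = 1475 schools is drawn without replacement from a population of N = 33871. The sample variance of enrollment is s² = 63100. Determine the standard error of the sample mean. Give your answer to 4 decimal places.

Under SRS without replacement, Var(ȳ) = (1 − f)·s²/n with f = n/N = 1475/33871 = 0.04354758.
Var(ȳ) = (1 − 0.04354758)·63100/1475 = 0.95645242·42.779661 = 40.91671.
SE(ȳ) = √(40.91671) = 6.3966.

6.3966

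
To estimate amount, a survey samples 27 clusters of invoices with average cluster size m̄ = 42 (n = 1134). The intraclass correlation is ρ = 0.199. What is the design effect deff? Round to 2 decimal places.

deff = 1 + (42 − 1)·0.199 = 1 + 8.159 = 9.159.

9.16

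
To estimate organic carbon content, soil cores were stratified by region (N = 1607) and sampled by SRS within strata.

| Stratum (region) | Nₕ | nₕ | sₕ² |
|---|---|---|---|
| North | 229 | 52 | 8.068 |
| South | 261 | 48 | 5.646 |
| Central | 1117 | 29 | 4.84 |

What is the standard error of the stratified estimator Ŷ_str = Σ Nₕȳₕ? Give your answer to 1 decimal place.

464.4

Var(Ŷ_str) = Σₕ Nₕ²(1 − fₕ)sₕ²/nₕ.
North: 229²·(1 − 52/229)·8.068/52 = 6288.8508.
South: 261²·(1 − 48/261)·5.646/48 = 6539.1266.
Central: 1117²·(1 − 29/1117)·4.84/29 = 202828.71.
Sum = 215656.69.
SE = √(215656.69) = 464.4.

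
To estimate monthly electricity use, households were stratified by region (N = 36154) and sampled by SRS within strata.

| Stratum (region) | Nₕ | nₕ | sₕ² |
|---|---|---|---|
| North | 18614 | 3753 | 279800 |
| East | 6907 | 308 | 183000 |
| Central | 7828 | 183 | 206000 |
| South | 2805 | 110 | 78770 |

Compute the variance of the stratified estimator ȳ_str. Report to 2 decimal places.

92.18

Var(ȳ_str) = Σₕ Wₕ²(1 − fₕ)sₕ²/nₕ with Wₕ = Nₕ/N, N = 36154.
North: Wₕ = 0.51485313; term = 0.51485313²·(1 − 0.20162243)·279800/3753 = 15.777718.
East: Wₕ = 0.19104387; term = 0.19104387²·(1 − 0.04459244)·183000/308 = 20.718354.
Central: Wₕ = 0.21651823; term = 0.21651823²·(1 − 0.02337762)·206000/183 = 51.538495.
South: Wₕ = 0.07758478; term = 0.07758478²·(1 − 0.03921569)·78770/110 = 4.1413991.
Sum = 92.175966.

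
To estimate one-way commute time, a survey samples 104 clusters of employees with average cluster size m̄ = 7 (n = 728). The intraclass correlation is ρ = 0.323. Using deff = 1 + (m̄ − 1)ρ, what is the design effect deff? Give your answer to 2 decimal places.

2.94

deff = 1 + (7 − 1)·0.323 = 1 + 1.938 = 2.938.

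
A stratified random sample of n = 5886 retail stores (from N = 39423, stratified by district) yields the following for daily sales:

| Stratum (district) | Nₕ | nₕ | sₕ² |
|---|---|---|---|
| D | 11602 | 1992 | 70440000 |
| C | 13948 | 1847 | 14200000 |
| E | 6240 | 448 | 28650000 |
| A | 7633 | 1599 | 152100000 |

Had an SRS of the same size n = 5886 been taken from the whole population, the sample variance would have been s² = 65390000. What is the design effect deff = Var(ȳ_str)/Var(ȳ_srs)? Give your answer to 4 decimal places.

0.8124

Var(ȳ_str) = Σ Wₕ²(1−fₕ)sₕ²/nₕ with Wₕ = Nₕ/39423:
  D: (11602/39423)²·(1−1992/11602)·70440000/1992 = 2536.804
  C: (13948/39423)²·(1−1847/13948)·14200000/1847 = 834.94008
  E: (6240/39423)²·(1−448/6240)·28650000/448 = 1487.1693
  A: (7633/39423)²·(1−1599/7633)·152100000/1599 = 2818.915
  → Var(ȳ_str) = 7677.8284.
Var(ȳ_srs) = (1 − 5886/39423)·65390000/5886 = 9450.7358.
deff = 7677.8284 / 9450.7358 = 0.8124.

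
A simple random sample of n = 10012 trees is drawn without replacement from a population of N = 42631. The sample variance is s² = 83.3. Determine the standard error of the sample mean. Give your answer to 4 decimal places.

Under SRS without replacement, Var(ȳ) = (1 − f)·s²/n with f = n/N = 10012/42631 = 0.23485257.
Var(ȳ) = (1 − 0.23485257)·83.3/10012 = 0.76514743·0.008320016 = 0.0063660388.
SE(ȳ) = √(0.0063660388) = 0.0798.

0.0798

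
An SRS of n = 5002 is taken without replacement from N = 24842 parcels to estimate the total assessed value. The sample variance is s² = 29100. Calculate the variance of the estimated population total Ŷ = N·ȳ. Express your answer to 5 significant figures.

Var(Ŷ) = N²·Var(ȳ) = N²·(1 − n/N)·s²/n.
f = 5002/24842 = 0.20135255; Var(ȳ) = 0.79864745·29100/5002 = 4.6462697.
Var(Ŷ) = 24842² · 4.6462697 = 2.867329 × 10^9.

2.8673 × 10^9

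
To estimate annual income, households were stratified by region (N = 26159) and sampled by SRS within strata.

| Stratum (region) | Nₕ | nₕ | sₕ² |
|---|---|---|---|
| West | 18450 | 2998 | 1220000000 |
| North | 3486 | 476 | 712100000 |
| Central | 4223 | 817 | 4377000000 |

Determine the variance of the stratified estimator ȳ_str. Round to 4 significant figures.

Var(ȳ_str) = Σₕ Wₕ²(1 − fₕ)sₕ²/nₕ with Wₕ = Nₕ/N, N = 26159.
West: Wₕ = 0.70530219; term = 0.70530219²·(1 − 0.16249322)·1220000000/2998 = 169537.98.
North: Wₕ = 0.13326197; term = 0.13326197²·(1 − 0.13654618)·712100000/476 = 22939.589.
Central: Wₕ = 0.16143583; term = 0.16143583²·(1 − 0.19346436)·4377000000/817 = 112610.25.
Sum = 305087.82.

305100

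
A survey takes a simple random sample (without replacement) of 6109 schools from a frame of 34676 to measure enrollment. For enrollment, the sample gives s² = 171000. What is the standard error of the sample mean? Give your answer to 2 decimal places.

Under SRS without replacement, Var(ȳ) = (1 − f)·s²/n with f = n/N = 6109/34676 = 0.17617372.
Var(ȳ) = (1 − 0.17617372)·171000/6109 = 0.82382628·27.991488 = 23.060123.
SE(ȳ) = √(23.060123) = 4.80.

4.80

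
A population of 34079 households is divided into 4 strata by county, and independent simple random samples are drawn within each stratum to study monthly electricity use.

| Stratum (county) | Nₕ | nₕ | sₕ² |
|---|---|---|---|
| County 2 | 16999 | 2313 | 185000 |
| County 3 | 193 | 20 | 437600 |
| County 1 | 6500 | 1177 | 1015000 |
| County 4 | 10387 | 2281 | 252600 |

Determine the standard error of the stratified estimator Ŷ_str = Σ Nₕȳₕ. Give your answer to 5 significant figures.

Var(Ŷ_str) = Σₕ Nₕ²(1 − fₕ)sₕ²/nₕ.
County 2: 16999²·(1 − 2313/16999)·185000/2313 = 1.9967468 × 10^10.
County 3: 193²·(1 − 20/193)·437600/20 = 7.3055132 × 10^8.
County 1: 6500²·(1 − 1177/6500)·1015000/1177 = 2.9837292 × 10^10.
County 4: 10387²·(1 − 2281/10387)·252600/2281 = 9.3240543 × 10^9.
Sum = 5.9859366 × 10^10.
SE = √(5.9859366 × 10^10) = 244660.

244660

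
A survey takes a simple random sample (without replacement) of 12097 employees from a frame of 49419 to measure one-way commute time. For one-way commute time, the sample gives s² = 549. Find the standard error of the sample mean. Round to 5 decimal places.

Under SRS without replacement, Var(ȳ) = (1 − f)·s²/n with f = n/N = 12097/49419 = 0.24478439.
Var(ȳ) = (1 − 0.24478439)·549/12097 = 0.75521561·0.045383153 = 0.034274065.
SE(ȳ) = √(0.034274065) = 0.18513.

0.18513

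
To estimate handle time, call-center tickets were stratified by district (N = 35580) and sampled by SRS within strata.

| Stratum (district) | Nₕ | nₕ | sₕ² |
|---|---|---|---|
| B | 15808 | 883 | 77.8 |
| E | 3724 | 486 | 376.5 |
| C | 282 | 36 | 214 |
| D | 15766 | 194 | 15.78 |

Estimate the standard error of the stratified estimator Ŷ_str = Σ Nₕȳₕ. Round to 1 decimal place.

Var(Ŷ_str) = Σₕ Nₕ²(1 − fₕ)sₕ²/nₕ.
B: 15808²·(1 − 883/15808)·77.8/883 = 2.0787878 × 10^7.
E: 3724²·(1 − 486/3724)·376.5/486 = 9.3414701 × 10^6.
C: 282²·(1 − 36/282)·214/36 = 412378.
D: 15766²·(1 − 194/15766)·15.78/194 = 1.9969684 × 10^7.
Sum = 5.051141 × 10^7.
SE = √(5.051141 × 10^7) = 7107.1.

7107.1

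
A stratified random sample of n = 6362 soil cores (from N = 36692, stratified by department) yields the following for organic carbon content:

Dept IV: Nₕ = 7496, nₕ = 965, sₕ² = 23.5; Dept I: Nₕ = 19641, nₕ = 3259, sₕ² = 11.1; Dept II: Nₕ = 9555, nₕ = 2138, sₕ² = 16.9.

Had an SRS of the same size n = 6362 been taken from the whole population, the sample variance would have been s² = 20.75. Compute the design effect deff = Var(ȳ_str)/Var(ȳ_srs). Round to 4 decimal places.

Var(ȳ_str) = Σ Wₕ²(1−fₕ)sₕ²/nₕ with Wₕ = Nₕ/36692:
  Dept IV: (7496/36692)²·(1−965/7496)·23.5/965 = 8.8553767 × 10^-4
  Dept I: (19641/36692)²·(1−3259/19641)·11.1/3259 = 8.1400368 × 10^-4
  Dept II: (9555/36692)²·(1−2138/9555)·16.9/2138 = 4.1609759 × 10^-4
  → Var(ȳ_str) = 0.0021156389.
Var(ȳ_srs) = (1 − 6362/36692)·20.75/6362 = 0.0026960346.
deff = 0.0021156389 / 0.0026960346 = 0.7847.

0.7847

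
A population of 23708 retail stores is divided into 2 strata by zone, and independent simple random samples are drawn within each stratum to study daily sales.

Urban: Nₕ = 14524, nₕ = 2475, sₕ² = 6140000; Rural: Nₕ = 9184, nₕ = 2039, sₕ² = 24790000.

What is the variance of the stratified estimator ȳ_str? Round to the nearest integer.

Var(ȳ_str) = Σₕ Wₕ²(1 − fₕ)sₕ²/nₕ with Wₕ = Nₕ/N, N = 23708.
Urban: Wₕ = 0.61262021; term = 0.61262021²·(1 − 0.17040760)·6140000/2475 = 772.39699.
Rural: Wₕ = 0.38737979; term = 0.38737979²·(1 − 0.22201655)·24790000/2039 = 1419.396.
Sum = 2191.793.

2192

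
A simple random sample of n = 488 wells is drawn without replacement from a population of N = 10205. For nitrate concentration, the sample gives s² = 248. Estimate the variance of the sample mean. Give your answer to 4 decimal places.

Under SRS without replacement, Var(ȳ) = (1 − f)·s²/n with f = n/N = 488/10205 = 0.04781970.
Var(ȳ) = (1 − 0.04781970)·248/488 = 0.95218030·0.50819672 = 0.48389491.

0.4839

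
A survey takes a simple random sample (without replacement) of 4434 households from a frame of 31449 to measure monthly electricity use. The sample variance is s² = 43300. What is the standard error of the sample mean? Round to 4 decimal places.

2.8963

Under SRS without replacement, Var(ȳ) = (1 − f)·s²/n with f = n/N = 4434/31449 = 0.14099017.
Var(ȳ) = (1 − 0.14099017)·43300/4434 = 0.85900983·9.7654488 = 8.3886165.
SE(ȳ) = √(8.3886165) = 2.8963.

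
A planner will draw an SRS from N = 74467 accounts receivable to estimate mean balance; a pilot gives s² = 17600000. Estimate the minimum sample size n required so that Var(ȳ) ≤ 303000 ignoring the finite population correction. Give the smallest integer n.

59

Without fpc, n₀ = s²/D = 17600000/303000 = 58.0858.
Rounding up, n = 59.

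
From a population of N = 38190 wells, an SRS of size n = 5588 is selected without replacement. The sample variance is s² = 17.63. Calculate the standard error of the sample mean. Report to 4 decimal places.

0.0519

Under SRS without replacement, Var(ȳ) = (1 − f)·s²/n with f = n/N = 5588/38190 = 0.14632103.
Var(ȳ) = (1 − 0.14632103)·17.63/5588 = 0.85367897·0.0031549749 = 0.0026933358.
SE(ȳ) = √(0.0026933358) = 0.0519.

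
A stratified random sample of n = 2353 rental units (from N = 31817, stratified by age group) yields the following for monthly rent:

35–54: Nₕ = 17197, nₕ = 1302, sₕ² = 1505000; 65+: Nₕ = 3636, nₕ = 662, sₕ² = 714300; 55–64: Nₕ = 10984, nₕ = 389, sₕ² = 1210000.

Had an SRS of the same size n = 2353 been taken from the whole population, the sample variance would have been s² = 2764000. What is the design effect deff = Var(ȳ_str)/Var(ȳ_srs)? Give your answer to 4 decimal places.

Var(ȳ_str) = Σ Wₕ²(1−fₕ)sₕ²/nₕ with Wₕ = Nₕ/31817:
  35–54: (17197/31817)²·(1−1302/17197)·1505000/1302 = 312.11905
  65+: (3636/31817)²·(1−662/3636)·714300/662 = 11.525746
  55–64: (10984/31817)²·(1−389/10984)·1210000/389 = 357.58459
  → Var(ȳ_str) = 681.22939.
Var(ȳ_srs) = (1 − 2353/31817)·2764000/2353 = 1087.7988.
deff = 681.22939 / 1087.7988 = 0.6262.

0.6262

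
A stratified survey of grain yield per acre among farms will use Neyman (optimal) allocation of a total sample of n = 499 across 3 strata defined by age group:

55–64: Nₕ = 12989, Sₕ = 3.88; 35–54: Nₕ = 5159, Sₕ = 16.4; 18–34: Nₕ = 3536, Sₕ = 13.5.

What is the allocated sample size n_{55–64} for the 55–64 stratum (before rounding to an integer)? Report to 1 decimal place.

Neyman allocation: nₕ = n·NₕSₕ / Σⱼ NⱼSⱼ.
Σ NⱼSⱼ = 12989·3.88 + 5159·16.4 + 3536·13.5 = 182740.92.
n_{55–64} = 499·12989·3.88 / 182740.92 = 137.6.

137.6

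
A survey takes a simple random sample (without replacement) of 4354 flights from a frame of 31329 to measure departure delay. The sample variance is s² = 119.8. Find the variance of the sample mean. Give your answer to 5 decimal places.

0.02369

Under SRS without replacement, Var(ȳ) = (1 − f)·s²/n with f = n/N = 4354/31329 = 0.13897667.
Var(ȳ) = (1 − 0.13897667)·119.8/4354 = 0.86102333·0.027514929 = 0.023690996.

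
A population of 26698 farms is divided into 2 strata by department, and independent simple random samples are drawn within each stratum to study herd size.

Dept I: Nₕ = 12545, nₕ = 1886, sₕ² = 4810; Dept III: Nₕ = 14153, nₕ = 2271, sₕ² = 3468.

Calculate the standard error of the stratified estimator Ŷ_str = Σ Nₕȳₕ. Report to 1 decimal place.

Var(Ŷ_str) = Σₕ Nₕ²(1 − fₕ)sₕ²/nₕ.
Dept I: 12545²·(1 − 1886/12545)·4810/1886 = 3.4102838 × 10^8.
Dept III: 14153²·(1 − 2271/14153)·3468/2271 = 2.5680295 × 10^8.
Sum = 5.9783133 × 10^8.
SE = √(5.9783133 × 10^8) = 24450.6.

24450.6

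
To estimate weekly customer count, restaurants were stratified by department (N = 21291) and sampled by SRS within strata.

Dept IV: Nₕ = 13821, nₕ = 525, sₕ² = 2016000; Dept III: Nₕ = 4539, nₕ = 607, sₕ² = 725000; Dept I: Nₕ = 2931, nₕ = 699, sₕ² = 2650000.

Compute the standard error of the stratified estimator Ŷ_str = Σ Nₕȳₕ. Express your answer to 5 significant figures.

Var(Ŷ_str) = Σₕ Nₕ²(1 − fₕ)sₕ²/nₕ.
Dept IV: 13821²·(1 − 525/13821)·2016000/525 = 7.0565382 × 10^11.
Dept III: 4539²·(1 − 607/4539)·725000/607 = 2.1316849 × 10^10.
Dept I: 2931²·(1 − 699/2931)·2650000/699 = 2.4801543 × 10^10.
Sum = 7.5177221 × 10^11.
SE = √(7.5177221 × 10^11) = 867050.

867050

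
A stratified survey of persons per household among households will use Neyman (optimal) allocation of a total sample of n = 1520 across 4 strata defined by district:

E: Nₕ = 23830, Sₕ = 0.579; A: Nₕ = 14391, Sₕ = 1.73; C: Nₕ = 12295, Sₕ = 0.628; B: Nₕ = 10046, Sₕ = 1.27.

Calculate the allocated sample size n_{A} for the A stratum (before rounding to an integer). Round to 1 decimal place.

Neyman allocation: nₕ = n·NₕSₕ / Σⱼ NⱼSⱼ.
Σ NⱼSⱼ = 23830·0.579 + 14391·1.73 + 12295·0.628 + 10046·1.27 = 59173.68.
n_{A} = 1520·14391·1.73 / 59173.68 = 639.5.

639.5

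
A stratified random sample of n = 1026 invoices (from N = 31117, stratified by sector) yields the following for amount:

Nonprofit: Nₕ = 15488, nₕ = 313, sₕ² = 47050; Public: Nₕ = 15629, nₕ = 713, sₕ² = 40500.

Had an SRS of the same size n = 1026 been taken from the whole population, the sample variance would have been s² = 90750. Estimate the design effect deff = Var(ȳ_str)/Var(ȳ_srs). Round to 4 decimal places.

0.5865

Var(ȳ_str) = Σ Wₕ²(1−fₕ)sₕ²/nₕ with Wₕ = Nₕ/31117:
  Nonprofit: (15488/31117)²·(1−313/15488)·47050/313 = 36.487482
  Public: (15629/31117)²·(1−713/15629)·40500/713 = 13.675828
  → Var(ȳ_str) = 50.16331.
Var(ȳ_srs) = (1 − 1026/31117)·90750/1026 = 85.53388.
deff = 50.16331 / 85.53388 = 0.5865.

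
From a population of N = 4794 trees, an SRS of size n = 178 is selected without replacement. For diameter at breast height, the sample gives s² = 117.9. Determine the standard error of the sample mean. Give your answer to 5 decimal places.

Under SRS without replacement, Var(ȳ) = (1 − f)·s²/n with f = n/N = 178/4794 = 0.03712975.
Var(ȳ) = (1 − 0.03712975)·117.9/178 = 0.96287025·0.66235955 = 0.63776631.
SE(ȳ) = √(0.63776631) = 0.79860.

0.79860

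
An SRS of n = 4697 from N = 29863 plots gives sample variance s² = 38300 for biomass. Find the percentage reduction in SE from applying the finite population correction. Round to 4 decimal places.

8.2005

f = n/N = 4697/29863 = 0.15728493.
SE_no-fpc = √(s²/n) = 2.8555456; SE_fpc = √((1−f)s²/n) = 2.621377.
Ratio = √(1−f) = 0.91799513. Reduction = 100·(1 − 0.91799513) = 8.2005%.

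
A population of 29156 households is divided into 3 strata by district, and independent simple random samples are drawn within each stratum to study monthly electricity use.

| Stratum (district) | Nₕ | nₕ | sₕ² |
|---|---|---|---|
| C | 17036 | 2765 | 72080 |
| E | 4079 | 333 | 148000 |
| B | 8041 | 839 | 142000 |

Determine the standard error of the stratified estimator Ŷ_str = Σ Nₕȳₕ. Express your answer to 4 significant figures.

Var(Ŷ_str) = Σₕ Nₕ²(1 − fₕ)sₕ²/nₕ.
C: 17036²·(1 − 2765/17036)·72080/2765 = 6.337846 × 10^9.
E: 4079²·(1 − 333/4079)·148000/333 = 6.7910818 × 10^9.
B: 8041²·(1 − 839/8041)·142000/839 = 9.8014327 × 10^9.
Sum = 2.2930361 × 10^10.
SE = √(2.2930361 × 10^10) = 151400.

151400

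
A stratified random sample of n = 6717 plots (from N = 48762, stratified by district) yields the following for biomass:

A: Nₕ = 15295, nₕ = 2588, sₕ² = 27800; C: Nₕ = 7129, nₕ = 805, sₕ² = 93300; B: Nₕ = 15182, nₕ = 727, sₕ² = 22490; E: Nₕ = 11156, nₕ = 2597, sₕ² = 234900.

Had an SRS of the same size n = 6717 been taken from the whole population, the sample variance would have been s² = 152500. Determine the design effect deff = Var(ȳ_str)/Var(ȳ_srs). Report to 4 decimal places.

0.4885

Var(ȳ_str) = Σ Wₕ²(1−fₕ)sₕ²/nₕ with Wₕ = Nₕ/48762:
  A: (15295/48762)²·(1−2588/15295)·27800/2588 = 0.87803133
  C: (7129/48762)²·(1−805/7129)·93300/805 = 2.1975725
  B: (15182/48762)²·(1−727/15182)·22490/727 = 2.8552169
  E: (11156/48762)²·(1−2597/11156)·234900/2597 = 3.6322822
  → Var(ȳ_str) = 9.5631029.
Var(ȳ_srs) = (1 − 6717/48762)·152500/6717 = 19.576153.
deff = 9.5631029 / 19.576153 = 0.4885.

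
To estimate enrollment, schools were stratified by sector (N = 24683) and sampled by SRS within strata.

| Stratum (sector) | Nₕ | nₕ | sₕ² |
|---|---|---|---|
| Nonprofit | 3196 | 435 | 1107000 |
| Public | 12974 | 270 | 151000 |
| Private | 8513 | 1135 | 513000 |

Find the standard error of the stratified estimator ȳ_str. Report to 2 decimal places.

15.32

Var(ȳ_str) = Σₕ Wₕ²(1 − fₕ)sₕ²/nₕ with Wₕ = Nₕ/N, N = 24683.
Nonprofit: Wₕ = 0.12948183; term = 0.12948183²·(1 − 0.13610763)·1107000/435 = 36.85833.
Public: Wₕ = 0.52562492; term = 0.52562492²·(1 − 0.02081085)·151000/270 = 151.29747.
Private: Wₕ = 0.34489325; term = 0.34489325²·(1 − 0.13332550)·513000/1135 = 46.595814.
Sum = 234.75161.
SE = √(234.75161) = 15.32.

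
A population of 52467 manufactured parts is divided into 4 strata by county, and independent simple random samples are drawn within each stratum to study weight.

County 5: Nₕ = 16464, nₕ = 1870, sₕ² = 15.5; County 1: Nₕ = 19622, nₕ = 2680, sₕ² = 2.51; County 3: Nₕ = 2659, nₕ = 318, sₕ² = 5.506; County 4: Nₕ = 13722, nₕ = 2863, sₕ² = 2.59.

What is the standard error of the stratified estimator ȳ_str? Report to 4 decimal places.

Var(ȳ_str) = Σₕ Wₕ²(1 − fₕ)sₕ²/nₕ with Wₕ = Nₕ/N, N = 52467.
County 5: Wₕ = 0.31379724; term = 0.31379724²·(1 − 0.11358115)·15.5/1870 = 7.2348133 × 10^-4.
County 1: Wₕ = 0.37398746; term = 0.37398746²·(1 − 0.13658139)·2.51/2680 = 1.1310307 × 10^-4.
County 3: Wₕ = 0.05067947; term = 0.05067947²·(1 − 0.11959383)·5.506/318 = 3.9152218 × 10^-5.
County 4: Wₕ = 0.26153582; term = 0.26153582²·(1 − 0.20864305)·2.59/2863 = 4.8968094 × 10^-5.
Sum = 9.2470471 × 10^-4.
SE = √(9.2470471 × 10^-4) = 0.0304.

0.0304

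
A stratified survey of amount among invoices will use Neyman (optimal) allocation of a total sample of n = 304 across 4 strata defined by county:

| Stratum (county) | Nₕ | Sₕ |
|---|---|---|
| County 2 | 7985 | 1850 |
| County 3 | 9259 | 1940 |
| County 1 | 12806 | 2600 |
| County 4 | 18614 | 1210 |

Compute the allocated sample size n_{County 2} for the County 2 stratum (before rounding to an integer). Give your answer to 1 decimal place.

50.7

Neyman allocation: nₕ = n·NₕSₕ / Σⱼ NⱼSⱼ.
Σ NⱼSⱼ = 7985·1850 + 9259·1940 + 12806·2600 + 18614·1210 = 8.855325 × 10^7.
n_{County 2} = 304·7985·1850 / (8.855325 × 10^7) = 50.7.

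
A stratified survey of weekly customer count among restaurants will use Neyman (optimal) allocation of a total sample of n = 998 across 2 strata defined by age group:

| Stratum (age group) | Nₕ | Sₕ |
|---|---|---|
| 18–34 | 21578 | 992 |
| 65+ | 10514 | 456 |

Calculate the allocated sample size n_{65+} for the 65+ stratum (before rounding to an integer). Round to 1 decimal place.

Neyman allocation: nₕ = n·NₕSₕ / Σⱼ NⱼSⱼ.
Σ NⱼSⱼ = 21578·992 + 10514·456 = 2.619976 × 10^7.
n_{65+} = 998·10514·456 / (2.619976 × 10^7) = 182.6.

182.6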